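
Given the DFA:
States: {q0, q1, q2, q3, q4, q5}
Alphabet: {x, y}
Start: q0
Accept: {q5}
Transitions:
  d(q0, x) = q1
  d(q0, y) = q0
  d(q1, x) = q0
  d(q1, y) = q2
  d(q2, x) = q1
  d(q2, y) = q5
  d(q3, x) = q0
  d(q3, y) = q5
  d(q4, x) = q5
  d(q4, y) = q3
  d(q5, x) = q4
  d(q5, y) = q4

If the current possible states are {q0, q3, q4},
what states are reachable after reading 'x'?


Apply transition on 'x' from each current state:
  d(q0, x) = q1
  d(q3, x) = q0
  d(q4, x) = q5

{q0, q1, q5}


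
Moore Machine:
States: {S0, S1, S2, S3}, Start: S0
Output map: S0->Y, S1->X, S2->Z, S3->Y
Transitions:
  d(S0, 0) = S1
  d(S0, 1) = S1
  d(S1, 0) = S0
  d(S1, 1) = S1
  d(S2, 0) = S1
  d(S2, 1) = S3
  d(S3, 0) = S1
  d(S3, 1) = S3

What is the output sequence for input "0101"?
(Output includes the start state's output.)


Start: S0 (output Y)
  --0--> S1 (output X)
  --1--> S1 (output X)
  --0--> S0 (output Y)
  --1--> S1 (output X)

"YXXYX"


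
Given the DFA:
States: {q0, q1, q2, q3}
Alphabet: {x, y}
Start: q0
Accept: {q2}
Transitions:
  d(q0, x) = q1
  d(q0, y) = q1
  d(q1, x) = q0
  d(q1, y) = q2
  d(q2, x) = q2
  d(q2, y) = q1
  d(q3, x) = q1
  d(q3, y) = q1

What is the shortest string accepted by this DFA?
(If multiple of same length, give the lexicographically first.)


BFS by string length (lex-first path to each state shown):
  len 0: q0<-""
  len 1: q1<-"x"
  len 2: q0<-"xx", q2<-"xy"
Found accept state at length 2.

"xy"


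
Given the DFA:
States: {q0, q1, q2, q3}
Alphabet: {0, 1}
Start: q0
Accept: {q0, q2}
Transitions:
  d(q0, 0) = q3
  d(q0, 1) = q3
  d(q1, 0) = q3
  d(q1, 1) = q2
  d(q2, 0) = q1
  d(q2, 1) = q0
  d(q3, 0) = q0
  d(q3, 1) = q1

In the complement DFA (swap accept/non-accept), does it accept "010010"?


Trace: q0 -> q3 -> q1 -> q3 -> q0 -> q3 -> q0
Final: q0
Original accept: {q0, q2}
Complement: q0 is in original accept

No, complement rejects (original accepts)


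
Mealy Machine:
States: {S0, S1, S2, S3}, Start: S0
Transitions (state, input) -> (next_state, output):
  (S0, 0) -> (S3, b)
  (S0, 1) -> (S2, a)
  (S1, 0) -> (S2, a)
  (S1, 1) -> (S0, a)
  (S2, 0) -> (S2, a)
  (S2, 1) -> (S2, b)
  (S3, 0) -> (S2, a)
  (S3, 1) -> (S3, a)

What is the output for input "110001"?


Step-by-step:
  (S0, 1) -> (S2, a)
  (S2, 1) -> (S2, b)
  (S2, 0) -> (S2, a)
  (S2, 0) -> (S2, a)
  (S2, 0) -> (S2, a)
  (S2, 1) -> (S2, b)

"abaaab"


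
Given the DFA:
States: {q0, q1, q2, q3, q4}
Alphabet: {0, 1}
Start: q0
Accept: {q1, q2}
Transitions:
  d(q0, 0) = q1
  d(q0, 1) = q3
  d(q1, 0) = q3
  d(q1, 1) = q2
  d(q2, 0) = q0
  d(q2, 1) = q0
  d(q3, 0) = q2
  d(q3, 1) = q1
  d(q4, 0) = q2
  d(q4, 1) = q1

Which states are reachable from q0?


BFS from q0:
  layer 0: {q0}
  layer 1: {q1, q3}
  layer 2: {q2}

{q0, q1, q2, q3}


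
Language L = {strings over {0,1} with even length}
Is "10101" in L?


length = 5; 5 mod 2 = 1

No, "10101" is not in L


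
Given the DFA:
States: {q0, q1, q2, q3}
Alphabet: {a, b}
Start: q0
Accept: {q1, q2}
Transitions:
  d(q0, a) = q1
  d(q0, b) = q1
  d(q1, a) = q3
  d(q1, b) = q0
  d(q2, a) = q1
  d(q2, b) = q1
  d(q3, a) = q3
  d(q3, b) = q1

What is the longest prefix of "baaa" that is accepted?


Run the DFA, marking each prefix where the state is accepting:
  "" -> q0 [reject]
  "b" -> q1 [accept]
  "ba" -> q3 [reject]
  "baa" -> q3 [reject]
  "baaa" -> q3 [reject]

"b"


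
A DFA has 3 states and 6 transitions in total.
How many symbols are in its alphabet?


Each state has exactly one transition per symbol.
|alphabet| = transitions / states = 6 / 3 = 2

2


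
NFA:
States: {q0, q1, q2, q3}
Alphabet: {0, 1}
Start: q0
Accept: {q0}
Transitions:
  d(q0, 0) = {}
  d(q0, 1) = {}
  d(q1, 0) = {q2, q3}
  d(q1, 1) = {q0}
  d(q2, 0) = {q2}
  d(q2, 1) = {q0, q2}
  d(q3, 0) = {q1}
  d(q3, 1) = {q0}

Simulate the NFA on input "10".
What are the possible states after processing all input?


Start: {q0}
  --1--> {}
  --0--> {}

{} (empty set, no valid transitions)


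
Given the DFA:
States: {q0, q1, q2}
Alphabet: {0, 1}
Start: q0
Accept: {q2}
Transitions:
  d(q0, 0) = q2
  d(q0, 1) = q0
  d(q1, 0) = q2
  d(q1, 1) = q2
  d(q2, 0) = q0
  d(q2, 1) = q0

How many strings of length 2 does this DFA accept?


Enumerating all length-2 strings:
  "00" -> q0 [reject]
  "01" -> q0 [reject]
  "10" -> q2 [accept]
  "11" -> q0 [reject]

1 out of 4


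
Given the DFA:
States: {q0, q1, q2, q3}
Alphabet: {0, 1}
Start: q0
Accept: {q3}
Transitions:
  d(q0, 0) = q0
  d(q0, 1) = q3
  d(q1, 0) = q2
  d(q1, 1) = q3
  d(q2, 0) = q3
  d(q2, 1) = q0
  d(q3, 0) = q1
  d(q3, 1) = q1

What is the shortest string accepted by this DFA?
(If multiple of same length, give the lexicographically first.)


BFS by string length (lex-first path to each state shown):
  len 0: q0<-""
  len 1: q0<-"0", q3<-"1"
Found accept state at length 1.

"1"


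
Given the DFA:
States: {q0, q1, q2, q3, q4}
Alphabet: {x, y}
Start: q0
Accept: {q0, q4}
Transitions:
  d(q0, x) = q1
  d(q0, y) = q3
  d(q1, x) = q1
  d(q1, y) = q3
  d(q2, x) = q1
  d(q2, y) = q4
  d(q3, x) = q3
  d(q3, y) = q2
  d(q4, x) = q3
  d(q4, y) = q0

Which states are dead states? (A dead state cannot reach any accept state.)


Forward reachability from each state:
  q0 -> reaches accept state q0 (live)
  q1 -> reaches accept state q0 (live)
  q2 -> reaches accept state q0 (live)
  q3 -> reaches accept state q0 (live)
  q4 -> reaches accept state q0 (live)

None (all states can reach an accept state)


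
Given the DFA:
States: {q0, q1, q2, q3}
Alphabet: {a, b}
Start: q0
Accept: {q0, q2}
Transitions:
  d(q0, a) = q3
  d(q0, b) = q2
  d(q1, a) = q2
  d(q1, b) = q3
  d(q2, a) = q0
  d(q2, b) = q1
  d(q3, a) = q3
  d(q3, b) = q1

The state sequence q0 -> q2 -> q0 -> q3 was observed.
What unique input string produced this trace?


Trace back each transition to find the symbol:
  q0 --[b]--> q2
  q2 --[a]--> q0
  q0 --[a]--> q3

"baa"


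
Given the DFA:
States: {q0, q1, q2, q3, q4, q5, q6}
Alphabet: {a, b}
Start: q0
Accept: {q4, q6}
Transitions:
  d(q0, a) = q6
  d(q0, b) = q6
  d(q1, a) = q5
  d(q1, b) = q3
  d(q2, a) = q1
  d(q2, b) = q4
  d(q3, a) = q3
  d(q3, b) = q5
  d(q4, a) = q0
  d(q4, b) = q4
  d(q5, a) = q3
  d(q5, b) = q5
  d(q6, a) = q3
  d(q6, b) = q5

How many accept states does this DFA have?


Accept states listed: {q4, q6}
Counting: q4(1) q6(2)

2


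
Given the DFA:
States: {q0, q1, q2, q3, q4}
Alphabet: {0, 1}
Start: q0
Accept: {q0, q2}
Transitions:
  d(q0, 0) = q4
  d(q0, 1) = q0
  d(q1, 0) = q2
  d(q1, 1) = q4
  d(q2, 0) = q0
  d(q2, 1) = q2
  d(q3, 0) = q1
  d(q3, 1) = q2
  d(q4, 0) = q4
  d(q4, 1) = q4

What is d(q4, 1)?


Looking up transition d(q4, 1)

q4


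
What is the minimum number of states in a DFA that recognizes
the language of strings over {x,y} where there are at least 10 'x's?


States: count = 0, 1, ..., 9, and a final '>= 10' state.
Total: 10 + 1 = 11. Accept = '>= 10' state.

11


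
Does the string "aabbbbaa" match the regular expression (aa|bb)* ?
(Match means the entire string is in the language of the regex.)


|string| = 8; first = 'a'; last = 'a'

Yes, "aabbbbaa" matches (aa|bb)*


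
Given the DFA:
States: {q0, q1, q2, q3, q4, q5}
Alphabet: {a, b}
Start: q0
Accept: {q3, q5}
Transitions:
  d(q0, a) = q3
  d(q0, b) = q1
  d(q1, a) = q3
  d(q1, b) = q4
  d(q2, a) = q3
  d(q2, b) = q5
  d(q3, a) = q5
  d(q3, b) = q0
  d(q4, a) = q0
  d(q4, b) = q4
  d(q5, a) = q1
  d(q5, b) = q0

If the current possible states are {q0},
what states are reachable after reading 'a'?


Apply transition on 'a' from each current state:
  d(q0, a) = q3

{q3}


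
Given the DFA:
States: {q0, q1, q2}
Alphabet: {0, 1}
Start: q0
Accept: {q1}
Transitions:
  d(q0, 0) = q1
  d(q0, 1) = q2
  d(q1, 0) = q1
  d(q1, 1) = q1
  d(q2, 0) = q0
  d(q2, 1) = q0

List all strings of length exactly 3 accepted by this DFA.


All strings of length 3: 8 total
Accepted: 6

"000", "001", "010", "011", "100", "110"


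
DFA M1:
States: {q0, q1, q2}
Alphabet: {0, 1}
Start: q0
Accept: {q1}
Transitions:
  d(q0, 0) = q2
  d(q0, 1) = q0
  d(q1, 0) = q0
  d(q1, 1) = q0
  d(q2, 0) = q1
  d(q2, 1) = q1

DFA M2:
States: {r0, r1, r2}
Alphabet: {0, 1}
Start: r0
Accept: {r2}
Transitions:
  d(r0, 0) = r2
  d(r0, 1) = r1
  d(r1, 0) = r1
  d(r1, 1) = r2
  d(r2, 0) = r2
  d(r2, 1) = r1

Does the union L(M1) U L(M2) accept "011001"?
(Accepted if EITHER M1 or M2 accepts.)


M1: final=q0 accepted=False
M2: final=r1 accepted=False

No, union rejects (neither accepts)


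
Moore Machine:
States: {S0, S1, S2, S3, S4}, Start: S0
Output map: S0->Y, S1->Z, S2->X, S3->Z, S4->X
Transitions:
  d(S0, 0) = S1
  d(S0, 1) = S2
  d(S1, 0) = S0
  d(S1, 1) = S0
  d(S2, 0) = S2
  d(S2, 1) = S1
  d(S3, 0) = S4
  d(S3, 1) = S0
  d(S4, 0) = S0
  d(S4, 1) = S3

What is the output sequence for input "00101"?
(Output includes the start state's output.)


Start: S0 (output Y)
  --0--> S1 (output Z)
  --0--> S0 (output Y)
  --1--> S2 (output X)
  --0--> S2 (output X)
  --1--> S1 (output Z)

"YZYXXZ"


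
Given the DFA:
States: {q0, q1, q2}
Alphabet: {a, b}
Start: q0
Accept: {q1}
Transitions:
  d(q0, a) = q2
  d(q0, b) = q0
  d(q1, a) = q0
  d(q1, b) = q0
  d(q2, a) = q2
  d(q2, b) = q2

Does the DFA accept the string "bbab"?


Trace: q0 -> q0 -> q0 -> q2 -> q2
Final state: q2
Accept states: {q1}

No, rejected (final state q2 is not an accept state)


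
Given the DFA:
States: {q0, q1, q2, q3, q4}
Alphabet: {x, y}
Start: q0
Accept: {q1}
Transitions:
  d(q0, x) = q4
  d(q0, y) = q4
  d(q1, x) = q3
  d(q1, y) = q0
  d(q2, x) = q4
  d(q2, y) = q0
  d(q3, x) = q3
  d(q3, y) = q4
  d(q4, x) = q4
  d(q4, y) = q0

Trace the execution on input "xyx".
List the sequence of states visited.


Input: xyx
d(q0, x) = q4
d(q4, y) = q0
d(q0, x) = q4


q0 -> q4 -> q0 -> q4


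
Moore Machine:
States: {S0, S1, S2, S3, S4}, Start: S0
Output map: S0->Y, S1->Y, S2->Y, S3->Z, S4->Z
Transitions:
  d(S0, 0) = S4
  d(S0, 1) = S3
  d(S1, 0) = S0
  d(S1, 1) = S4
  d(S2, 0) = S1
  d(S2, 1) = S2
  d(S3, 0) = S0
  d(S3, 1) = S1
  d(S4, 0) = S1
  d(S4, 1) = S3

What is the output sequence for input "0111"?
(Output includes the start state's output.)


Start: S0 (output Y)
  --0--> S4 (output Z)
  --1--> S3 (output Z)
  --1--> S1 (output Y)
  --1--> S4 (output Z)

"YZZYZ"


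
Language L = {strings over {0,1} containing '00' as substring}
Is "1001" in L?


'00' occurs at index 1

Yes, "1001" is in L


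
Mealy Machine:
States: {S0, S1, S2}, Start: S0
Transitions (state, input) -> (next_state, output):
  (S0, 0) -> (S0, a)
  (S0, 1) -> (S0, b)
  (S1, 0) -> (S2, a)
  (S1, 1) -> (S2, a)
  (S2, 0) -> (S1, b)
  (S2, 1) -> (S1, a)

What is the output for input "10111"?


Step-by-step:
  (S0, 1) -> (S0, b)
  (S0, 0) -> (S0, a)
  (S0, 1) -> (S0, b)
  (S0, 1) -> (S0, b)
  (S0, 1) -> (S0, b)

"babbb"


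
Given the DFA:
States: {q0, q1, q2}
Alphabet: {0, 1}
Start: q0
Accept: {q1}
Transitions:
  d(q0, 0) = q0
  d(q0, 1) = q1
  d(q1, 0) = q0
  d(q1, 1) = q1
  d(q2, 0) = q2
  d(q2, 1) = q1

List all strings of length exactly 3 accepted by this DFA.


All strings of length 3: 8 total
Accepted: 4

"001", "011", "101", "111"


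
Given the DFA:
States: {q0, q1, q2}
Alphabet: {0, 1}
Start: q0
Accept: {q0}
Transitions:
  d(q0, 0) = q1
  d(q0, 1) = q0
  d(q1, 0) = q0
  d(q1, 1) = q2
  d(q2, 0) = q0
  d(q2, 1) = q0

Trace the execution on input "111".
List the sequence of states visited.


Input: 111
d(q0, 1) = q0
d(q0, 1) = q0
d(q0, 1) = q0


q0 -> q0 -> q0 -> q0


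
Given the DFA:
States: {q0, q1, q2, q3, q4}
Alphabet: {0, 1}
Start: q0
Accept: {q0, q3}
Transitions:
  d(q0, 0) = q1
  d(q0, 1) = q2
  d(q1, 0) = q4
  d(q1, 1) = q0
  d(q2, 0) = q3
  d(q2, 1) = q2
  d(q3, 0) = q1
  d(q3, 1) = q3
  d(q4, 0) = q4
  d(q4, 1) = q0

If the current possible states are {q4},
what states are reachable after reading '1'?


Apply transition on '1' from each current state:
  d(q4, 1) = q0

{q0}


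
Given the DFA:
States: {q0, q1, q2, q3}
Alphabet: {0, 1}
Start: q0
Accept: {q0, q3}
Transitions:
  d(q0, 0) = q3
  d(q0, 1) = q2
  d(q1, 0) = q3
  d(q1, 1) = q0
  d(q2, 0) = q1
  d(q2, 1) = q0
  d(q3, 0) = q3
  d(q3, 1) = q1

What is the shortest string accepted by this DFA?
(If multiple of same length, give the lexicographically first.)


BFS by string length (lex-first path to each state shown):
  len 0: q0<-""
Found accept state at length 0.

"" (empty string)


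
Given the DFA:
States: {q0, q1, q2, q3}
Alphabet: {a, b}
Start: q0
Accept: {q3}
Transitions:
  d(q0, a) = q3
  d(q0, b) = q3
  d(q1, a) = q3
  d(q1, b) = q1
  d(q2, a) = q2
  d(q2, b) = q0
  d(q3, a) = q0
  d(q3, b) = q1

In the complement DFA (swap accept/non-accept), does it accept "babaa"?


Trace: q0 -> q3 -> q0 -> q3 -> q0 -> q3
Final: q3
Original accept: {q3}
Complement: q3 is in original accept

No, complement rejects (original accepts)


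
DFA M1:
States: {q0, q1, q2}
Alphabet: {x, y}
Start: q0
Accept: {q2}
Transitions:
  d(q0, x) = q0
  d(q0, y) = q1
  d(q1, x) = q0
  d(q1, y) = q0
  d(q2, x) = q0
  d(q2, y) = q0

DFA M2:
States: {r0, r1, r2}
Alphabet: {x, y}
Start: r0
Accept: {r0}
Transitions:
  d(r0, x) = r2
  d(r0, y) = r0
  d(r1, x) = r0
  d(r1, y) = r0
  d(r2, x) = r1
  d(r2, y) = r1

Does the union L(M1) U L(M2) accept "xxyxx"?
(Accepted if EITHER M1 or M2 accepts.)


M1: final=q0 accepted=False
M2: final=r1 accepted=False

No, union rejects (neither accepts)


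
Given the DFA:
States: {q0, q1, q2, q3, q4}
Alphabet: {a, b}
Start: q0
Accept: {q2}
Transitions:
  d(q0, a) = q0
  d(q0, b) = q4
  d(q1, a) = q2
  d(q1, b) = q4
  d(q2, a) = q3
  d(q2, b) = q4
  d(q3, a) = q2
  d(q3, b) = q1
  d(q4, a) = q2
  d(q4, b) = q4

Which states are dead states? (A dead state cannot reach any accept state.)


Forward reachability from each state:
  q0 -> reaches accept state q2 (live)
  q1 -> reaches accept state q2 (live)
  q2 -> reaches accept state q2 (live)
  q3 -> reaches accept state q2 (live)
  q4 -> reaches accept state q2 (live)

None (all states can reach an accept state)


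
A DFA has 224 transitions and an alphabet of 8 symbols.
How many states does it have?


Each state has exactly one transition per symbol.
states = transitions / |alphabet| = 224 / 8 = 28

28


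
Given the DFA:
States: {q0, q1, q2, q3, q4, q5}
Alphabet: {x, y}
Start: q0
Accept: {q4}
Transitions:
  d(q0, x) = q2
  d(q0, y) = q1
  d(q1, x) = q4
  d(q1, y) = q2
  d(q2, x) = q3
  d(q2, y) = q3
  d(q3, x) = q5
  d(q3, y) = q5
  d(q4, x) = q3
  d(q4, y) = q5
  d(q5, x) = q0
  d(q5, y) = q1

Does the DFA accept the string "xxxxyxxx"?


Trace: q0 -> q2 -> q3 -> q5 -> q0 -> q1 -> q4 -> q3 -> q5
Final state: q5
Accept states: {q4}

No, rejected (final state q5 is not an accept state)


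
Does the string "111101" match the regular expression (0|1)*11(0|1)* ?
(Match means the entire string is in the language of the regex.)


|string| = 6; first = '1'; last = '1'

Yes, "111101" matches (0|1)*11(0|1)*


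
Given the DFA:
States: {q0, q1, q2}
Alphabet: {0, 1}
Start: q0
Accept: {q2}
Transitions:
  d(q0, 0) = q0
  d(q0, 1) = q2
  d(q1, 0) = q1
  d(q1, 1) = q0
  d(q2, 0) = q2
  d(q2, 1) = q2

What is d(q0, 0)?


Looking up transition d(q0, 0)

q0


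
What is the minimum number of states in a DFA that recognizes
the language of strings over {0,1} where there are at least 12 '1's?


States: count = 0, 1, ..., 11, and a final '>= 12' state.
Total: 12 + 1 = 13. Accept = '>= 12' state.

13


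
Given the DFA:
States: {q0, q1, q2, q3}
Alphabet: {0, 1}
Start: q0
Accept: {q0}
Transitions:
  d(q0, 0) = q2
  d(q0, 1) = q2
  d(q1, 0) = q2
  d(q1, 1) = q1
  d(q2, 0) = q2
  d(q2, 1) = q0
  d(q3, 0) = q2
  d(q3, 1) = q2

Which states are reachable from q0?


BFS from q0:
  layer 0: {q0}
  layer 1: {q2}

{q0, q2}


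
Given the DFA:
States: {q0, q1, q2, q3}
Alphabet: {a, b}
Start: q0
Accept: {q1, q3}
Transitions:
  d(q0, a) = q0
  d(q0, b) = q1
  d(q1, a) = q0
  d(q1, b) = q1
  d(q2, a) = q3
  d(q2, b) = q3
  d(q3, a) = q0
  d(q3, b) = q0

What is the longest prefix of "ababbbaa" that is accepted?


Run the DFA, marking each prefix where the state is accepting:
  "" -> q0 [reject]
  "a" -> q0 [reject]
  "ab" -> q1 [accept]
  "aba" -> q0 [reject]
  "abab" -> q1 [accept]
  "ababb" -> q1 [accept]
  "ababbb" -> q1 [accept]
  "ababbba" -> q0 [reject]
  "ababbbaa" -> q0 [reject]

"ababbb"


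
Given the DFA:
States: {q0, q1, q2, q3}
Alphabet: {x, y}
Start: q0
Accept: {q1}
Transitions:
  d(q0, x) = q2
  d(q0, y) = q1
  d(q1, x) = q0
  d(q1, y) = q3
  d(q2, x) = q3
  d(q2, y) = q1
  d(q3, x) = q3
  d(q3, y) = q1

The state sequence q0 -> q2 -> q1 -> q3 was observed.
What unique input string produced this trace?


Trace back each transition to find the symbol:
  q0 --[x]--> q2
  q2 --[y]--> q1
  q1 --[y]--> q3

"xyy"


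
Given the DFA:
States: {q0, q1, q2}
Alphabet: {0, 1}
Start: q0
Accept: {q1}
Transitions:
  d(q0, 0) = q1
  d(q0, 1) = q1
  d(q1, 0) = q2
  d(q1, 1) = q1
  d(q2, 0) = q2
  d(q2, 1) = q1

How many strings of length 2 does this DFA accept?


Enumerating all length-2 strings:
  "00" -> q2 [reject]
  "01" -> q1 [accept]
  "10" -> q2 [reject]
  "11" -> q1 [accept]

2 out of 4


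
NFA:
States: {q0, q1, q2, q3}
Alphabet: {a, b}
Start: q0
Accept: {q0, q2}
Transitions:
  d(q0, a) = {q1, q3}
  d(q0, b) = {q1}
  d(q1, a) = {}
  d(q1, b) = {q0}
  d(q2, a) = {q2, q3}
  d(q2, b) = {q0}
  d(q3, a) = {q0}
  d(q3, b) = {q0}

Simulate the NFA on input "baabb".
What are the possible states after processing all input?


Start: {q0}
  --b--> {q1}
  --a--> {}
  --a--> {}
  --b--> {}
  --b--> {}

{} (empty set, no valid transitions)


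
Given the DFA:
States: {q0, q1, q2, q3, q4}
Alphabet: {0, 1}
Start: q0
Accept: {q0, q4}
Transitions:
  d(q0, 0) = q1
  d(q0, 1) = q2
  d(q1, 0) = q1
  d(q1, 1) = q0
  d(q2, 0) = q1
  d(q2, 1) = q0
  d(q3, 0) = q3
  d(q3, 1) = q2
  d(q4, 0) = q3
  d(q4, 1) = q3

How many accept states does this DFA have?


Accept states listed: {q0, q4}
Counting: q0(1) q4(2)

2


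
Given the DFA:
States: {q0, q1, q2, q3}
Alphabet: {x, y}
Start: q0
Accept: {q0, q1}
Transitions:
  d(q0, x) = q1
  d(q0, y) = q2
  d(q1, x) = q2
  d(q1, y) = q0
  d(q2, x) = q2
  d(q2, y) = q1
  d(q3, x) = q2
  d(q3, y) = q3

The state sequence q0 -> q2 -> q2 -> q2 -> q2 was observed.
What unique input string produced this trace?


Trace back each transition to find the symbol:
  q0 --[y]--> q2
  q2 --[x]--> q2
  q2 --[x]--> q2
  q2 --[x]--> q2

"yxxx"


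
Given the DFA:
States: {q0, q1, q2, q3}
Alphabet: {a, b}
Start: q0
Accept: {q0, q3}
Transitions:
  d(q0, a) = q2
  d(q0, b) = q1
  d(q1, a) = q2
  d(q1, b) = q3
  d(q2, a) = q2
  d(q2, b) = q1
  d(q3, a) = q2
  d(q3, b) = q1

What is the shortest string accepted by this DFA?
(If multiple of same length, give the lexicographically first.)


BFS by string length (lex-first path to each state shown):
  len 0: q0<-""
Found accept state at length 0.

"" (empty string)


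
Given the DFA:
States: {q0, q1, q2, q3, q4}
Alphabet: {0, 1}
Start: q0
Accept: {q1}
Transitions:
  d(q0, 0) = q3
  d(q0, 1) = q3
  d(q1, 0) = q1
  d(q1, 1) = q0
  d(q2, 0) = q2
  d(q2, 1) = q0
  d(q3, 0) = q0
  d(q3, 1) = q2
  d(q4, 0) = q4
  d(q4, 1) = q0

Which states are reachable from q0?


BFS from q0:
  layer 0: {q0}
  layer 1: {q3}
  layer 2: {q2}

{q0, q2, q3}


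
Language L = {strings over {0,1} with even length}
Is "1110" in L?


length = 4; 4 mod 2 = 0

Yes, "1110" is in L


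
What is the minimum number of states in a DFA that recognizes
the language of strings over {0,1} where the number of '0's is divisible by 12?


States track (count of '0') mod 12.
Need 12 states: one per remainder 0..11; accept = remainder 0.

12


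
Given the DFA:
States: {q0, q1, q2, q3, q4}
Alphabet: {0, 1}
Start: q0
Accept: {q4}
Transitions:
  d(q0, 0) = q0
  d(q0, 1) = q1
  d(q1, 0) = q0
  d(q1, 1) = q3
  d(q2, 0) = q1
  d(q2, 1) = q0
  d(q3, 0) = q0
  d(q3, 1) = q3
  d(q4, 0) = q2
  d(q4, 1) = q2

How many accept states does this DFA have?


Accept states listed: {q4}
Counting: q4(1)

1


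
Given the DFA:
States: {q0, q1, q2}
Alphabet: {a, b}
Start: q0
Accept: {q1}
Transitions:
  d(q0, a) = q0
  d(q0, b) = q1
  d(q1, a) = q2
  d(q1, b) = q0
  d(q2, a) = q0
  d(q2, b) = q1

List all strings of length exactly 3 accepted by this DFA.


All strings of length 3: 8 total
Accepted: 3

"aab", "bab", "bbb"


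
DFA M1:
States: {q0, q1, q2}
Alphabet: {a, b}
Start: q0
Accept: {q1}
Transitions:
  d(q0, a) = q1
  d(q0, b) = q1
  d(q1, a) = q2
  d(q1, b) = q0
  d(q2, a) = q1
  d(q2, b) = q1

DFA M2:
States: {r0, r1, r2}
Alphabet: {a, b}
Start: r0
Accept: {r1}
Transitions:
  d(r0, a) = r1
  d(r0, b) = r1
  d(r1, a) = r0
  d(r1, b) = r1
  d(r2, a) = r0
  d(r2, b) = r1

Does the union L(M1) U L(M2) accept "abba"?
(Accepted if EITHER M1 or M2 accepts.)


M1: final=q2 accepted=False
M2: final=r0 accepted=False

No, union rejects (neither accepts)


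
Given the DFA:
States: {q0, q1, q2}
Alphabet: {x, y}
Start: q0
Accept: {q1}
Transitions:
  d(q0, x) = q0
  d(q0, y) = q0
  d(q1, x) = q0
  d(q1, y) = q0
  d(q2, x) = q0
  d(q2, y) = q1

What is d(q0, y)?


Looking up transition d(q0, y)

q0


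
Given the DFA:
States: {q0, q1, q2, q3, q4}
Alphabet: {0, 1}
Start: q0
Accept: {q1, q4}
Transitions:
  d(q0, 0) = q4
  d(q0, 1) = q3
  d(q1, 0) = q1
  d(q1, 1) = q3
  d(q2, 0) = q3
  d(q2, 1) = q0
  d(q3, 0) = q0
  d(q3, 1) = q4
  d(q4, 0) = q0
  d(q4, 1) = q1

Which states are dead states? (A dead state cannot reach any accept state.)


Forward reachability from each state:
  q0 -> reaches accept state q1 (live)
  q1 -> reaches accept state q1 (live)
  q2 -> reaches accept state q1 (live)
  q3 -> reaches accept state q1 (live)
  q4 -> reaches accept state q1 (live)

None (all states can reach an accept state)


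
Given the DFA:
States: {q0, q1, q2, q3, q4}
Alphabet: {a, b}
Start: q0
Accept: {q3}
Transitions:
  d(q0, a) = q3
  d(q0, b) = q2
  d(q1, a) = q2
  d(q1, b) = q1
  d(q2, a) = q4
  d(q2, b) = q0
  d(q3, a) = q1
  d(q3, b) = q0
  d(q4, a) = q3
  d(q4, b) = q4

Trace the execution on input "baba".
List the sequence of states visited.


Input: baba
d(q0, b) = q2
d(q2, a) = q4
d(q4, b) = q4
d(q4, a) = q3


q0 -> q2 -> q4 -> q4 -> q3


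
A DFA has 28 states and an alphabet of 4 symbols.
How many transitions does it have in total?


Each state has exactly one transition per symbol.
28 * 4 = 112

112


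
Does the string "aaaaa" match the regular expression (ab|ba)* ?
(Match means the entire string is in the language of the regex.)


|string| = 5; first = 'a'; last = 'a'

No, "aaaaa" does not match (ab|ba)*


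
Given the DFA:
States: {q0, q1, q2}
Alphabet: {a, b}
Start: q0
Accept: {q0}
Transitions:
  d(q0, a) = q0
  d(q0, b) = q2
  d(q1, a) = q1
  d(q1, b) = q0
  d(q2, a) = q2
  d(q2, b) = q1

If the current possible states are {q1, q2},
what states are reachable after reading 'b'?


Apply transition on 'b' from each current state:
  d(q1, b) = q0
  d(q2, b) = q1

{q0, q1}


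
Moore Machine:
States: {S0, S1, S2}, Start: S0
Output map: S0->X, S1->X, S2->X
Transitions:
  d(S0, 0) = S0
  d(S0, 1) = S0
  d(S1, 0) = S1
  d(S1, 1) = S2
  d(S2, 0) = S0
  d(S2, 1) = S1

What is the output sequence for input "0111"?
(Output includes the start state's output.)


Start: S0 (output X)
  --0--> S0 (output X)
  --1--> S0 (output X)
  --1--> S0 (output X)
  --1--> S0 (output X)

"XXXXX"


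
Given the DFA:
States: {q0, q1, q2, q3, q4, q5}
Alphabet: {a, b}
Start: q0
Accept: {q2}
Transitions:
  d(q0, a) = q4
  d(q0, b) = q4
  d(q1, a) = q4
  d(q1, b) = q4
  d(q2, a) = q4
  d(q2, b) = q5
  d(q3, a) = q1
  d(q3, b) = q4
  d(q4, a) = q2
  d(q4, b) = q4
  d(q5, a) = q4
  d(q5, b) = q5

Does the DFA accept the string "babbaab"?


Trace: q0 -> q4 -> q2 -> q5 -> q5 -> q4 -> q2 -> q5
Final state: q5
Accept states: {q2}

No, rejected (final state q5 is not an accept state)


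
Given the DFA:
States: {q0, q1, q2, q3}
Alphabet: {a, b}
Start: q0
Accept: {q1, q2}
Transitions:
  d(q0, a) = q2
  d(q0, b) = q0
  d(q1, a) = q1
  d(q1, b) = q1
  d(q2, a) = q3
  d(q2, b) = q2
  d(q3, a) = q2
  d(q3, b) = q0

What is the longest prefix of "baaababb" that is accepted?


Run the DFA, marking each prefix where the state is accepting:
  "" -> q0 [reject]
  "b" -> q0 [reject]
  "ba" -> q2 [accept]
  "baa" -> q3 [reject]
  "baaa" -> q2 [accept]
  "baaab" -> q2 [accept]
  "baaaba" -> q3 [reject]
  "baaabab" -> q0 [reject]
  "baaababb" -> q0 [reject]

"baaab"


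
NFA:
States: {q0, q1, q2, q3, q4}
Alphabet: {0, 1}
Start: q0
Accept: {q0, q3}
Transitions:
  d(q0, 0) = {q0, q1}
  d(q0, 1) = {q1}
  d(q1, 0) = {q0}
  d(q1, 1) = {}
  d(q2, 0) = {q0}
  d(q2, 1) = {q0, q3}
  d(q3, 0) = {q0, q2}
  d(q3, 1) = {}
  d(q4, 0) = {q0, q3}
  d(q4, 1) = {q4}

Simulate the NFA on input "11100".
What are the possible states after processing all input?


Start: {q0}
  --1--> {q1}
  --1--> {}
  --1--> {}
  --0--> {}
  --0--> {}

{} (empty set, no valid transitions)


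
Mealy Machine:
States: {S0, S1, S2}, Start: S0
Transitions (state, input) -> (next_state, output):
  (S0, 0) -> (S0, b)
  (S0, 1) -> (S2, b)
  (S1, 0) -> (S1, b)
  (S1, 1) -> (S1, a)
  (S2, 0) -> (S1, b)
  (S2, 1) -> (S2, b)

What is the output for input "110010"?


Step-by-step:
  (S0, 1) -> (S2, b)
  (S2, 1) -> (S2, b)
  (S2, 0) -> (S1, b)
  (S1, 0) -> (S1, b)
  (S1, 1) -> (S1, a)
  (S1, 0) -> (S1, b)

"bbbbab"


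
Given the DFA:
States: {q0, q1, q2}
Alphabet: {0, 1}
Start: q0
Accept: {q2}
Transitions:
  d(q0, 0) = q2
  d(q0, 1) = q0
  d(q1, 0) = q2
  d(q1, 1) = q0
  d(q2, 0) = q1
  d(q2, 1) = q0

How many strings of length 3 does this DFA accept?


Enumerating all length-3 strings:
  "000" -> q2 [accept]
  "001" -> q0 [reject]
  "010" -> q2 [accept]
  "011" -> q0 [reject]
  "100" -> q1 [reject]
  "101" -> q0 [reject]
  "110" -> q2 [accept]
  "111" -> q0 [reject]

3 out of 8


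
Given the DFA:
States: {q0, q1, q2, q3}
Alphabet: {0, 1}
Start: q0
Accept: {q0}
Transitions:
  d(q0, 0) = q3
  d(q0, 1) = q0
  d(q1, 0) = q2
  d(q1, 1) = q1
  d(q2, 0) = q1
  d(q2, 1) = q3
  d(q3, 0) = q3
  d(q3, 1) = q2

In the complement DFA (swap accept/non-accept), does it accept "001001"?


Trace: q0 -> q3 -> q3 -> q2 -> q1 -> q2 -> q3
Final: q3
Original accept: {q0}
Complement: q3 is not in original accept

Yes, complement accepts (original rejects)


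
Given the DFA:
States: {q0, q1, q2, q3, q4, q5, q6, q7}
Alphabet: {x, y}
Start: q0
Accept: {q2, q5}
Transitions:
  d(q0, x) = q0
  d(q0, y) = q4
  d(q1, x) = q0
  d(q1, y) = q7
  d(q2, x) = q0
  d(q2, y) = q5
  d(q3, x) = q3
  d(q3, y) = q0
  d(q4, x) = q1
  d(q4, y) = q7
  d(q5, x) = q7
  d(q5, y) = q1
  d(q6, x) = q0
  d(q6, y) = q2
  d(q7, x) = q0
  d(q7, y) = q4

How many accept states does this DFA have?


Accept states listed: {q2, q5}
Counting: q2(1) q5(2)

2


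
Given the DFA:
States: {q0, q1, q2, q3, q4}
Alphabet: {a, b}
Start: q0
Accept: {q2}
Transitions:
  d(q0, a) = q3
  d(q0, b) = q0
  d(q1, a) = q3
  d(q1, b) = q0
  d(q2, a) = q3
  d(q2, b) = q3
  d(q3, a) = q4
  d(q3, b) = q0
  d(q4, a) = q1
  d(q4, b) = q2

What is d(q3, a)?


Looking up transition d(q3, a)

q4


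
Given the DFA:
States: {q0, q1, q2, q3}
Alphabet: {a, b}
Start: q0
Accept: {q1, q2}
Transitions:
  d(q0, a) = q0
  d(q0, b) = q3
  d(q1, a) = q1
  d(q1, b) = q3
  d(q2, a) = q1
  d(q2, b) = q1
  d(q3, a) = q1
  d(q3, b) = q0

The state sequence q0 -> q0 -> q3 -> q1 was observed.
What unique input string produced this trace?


Trace back each transition to find the symbol:
  q0 --[a]--> q0
  q0 --[b]--> q3
  q3 --[a]--> q1

"aba"


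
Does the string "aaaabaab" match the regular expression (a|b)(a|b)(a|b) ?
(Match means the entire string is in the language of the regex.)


|string| = 8; first = 'a'; last = 'b'

No, "aaaabaab" does not match (a|b)(a|b)(a|b)


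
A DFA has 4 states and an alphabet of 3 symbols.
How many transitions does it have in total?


Each state has exactly one transition per symbol.
4 * 3 = 12

12


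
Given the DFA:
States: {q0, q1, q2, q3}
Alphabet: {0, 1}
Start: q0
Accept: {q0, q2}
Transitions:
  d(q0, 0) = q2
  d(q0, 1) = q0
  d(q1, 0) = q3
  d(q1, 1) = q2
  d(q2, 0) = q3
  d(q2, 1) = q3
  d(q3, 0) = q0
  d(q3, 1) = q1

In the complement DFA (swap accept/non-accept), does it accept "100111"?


Trace: q0 -> q0 -> q2 -> q3 -> q1 -> q2 -> q3
Final: q3
Original accept: {q0, q2}
Complement: q3 is not in original accept

Yes, complement accepts (original rejects)


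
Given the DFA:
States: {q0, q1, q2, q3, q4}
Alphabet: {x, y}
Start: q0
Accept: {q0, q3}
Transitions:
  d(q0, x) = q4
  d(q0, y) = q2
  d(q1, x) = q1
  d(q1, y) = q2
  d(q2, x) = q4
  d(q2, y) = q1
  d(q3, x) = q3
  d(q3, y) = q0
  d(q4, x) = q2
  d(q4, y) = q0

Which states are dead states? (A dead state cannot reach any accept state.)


Forward reachability from each state:
  q0 -> reaches accept state q0 (live)
  q1 -> reaches accept state q0 (live)
  q2 -> reaches accept state q0 (live)
  q3 -> reaches accept state q0 (live)
  q4 -> reaches accept state q0 (live)

None (all states can reach an accept state)


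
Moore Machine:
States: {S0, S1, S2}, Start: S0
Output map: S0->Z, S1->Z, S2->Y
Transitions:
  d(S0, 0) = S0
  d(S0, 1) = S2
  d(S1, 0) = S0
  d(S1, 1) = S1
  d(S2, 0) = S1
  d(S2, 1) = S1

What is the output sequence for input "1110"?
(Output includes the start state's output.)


Start: S0 (output Z)
  --1--> S2 (output Y)
  --1--> S1 (output Z)
  --1--> S1 (output Z)
  --0--> S0 (output Z)

"ZYZZZ"


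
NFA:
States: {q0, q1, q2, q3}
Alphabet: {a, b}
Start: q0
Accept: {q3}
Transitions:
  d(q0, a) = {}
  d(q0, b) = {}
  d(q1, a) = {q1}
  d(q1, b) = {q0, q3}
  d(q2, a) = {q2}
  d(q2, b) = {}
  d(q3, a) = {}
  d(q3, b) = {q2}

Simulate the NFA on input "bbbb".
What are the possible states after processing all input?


Start: {q0}
  --b--> {}
  --b--> {}
  --b--> {}
  --b--> {}

{} (empty set, no valid transitions)


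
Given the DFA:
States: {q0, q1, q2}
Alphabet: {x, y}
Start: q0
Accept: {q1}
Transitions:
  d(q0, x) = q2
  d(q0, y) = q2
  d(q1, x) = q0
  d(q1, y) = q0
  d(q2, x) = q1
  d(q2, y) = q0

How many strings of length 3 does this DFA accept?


Enumerating all length-3 strings:
  "xxx" -> q0 [reject]
  "xxy" -> q0 [reject]
  "xyx" -> q2 [reject]
  "xyy" -> q2 [reject]
  "yxx" -> q0 [reject]
  "yxy" -> q0 [reject]
  "yyx" -> q2 [reject]
  "yyy" -> q2 [reject]

0 out of 8


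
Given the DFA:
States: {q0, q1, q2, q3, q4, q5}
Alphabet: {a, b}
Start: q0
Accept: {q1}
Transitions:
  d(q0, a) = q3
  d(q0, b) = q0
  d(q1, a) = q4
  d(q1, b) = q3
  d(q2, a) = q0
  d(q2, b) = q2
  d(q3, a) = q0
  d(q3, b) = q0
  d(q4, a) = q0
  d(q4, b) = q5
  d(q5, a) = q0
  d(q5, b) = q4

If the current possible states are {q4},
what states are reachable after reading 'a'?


Apply transition on 'a' from each current state:
  d(q4, a) = q0

{q0}


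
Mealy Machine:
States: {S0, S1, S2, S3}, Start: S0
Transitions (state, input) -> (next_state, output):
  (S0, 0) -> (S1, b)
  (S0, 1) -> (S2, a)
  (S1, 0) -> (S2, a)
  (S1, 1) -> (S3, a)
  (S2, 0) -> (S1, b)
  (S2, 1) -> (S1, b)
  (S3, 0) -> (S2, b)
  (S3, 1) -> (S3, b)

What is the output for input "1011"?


Step-by-step:
  (S0, 1) -> (S2, a)
  (S2, 0) -> (S1, b)
  (S1, 1) -> (S3, a)
  (S3, 1) -> (S3, b)

"abab"


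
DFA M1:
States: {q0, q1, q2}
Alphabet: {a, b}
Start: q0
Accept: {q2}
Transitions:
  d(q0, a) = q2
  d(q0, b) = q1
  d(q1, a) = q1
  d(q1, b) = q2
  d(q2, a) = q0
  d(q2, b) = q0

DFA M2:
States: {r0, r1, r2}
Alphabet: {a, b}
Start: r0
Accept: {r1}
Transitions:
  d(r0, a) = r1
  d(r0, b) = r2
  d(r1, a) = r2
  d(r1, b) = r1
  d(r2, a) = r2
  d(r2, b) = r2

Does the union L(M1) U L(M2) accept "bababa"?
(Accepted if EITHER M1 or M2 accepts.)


M1: final=q1 accepted=False
M2: final=r2 accepted=False

No, union rejects (neither accepts)


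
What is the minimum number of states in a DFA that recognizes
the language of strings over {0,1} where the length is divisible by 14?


States track (length) mod 14.
Need 14 states: one per remainder 0..13; accept = remainder 0.

14


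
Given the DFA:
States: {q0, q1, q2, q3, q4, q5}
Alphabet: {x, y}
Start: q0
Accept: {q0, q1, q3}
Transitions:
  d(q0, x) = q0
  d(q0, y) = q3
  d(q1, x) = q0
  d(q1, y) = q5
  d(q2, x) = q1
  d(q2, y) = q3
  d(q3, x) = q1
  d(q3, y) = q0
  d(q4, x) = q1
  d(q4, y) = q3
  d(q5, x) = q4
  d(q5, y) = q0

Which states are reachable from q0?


BFS from q0:
  layer 0: {q0}
  layer 1: {q3}
  layer 2: {q1}
  layer 3: {q5}
  layer 4: {q4}

{q0, q1, q3, q4, q5}


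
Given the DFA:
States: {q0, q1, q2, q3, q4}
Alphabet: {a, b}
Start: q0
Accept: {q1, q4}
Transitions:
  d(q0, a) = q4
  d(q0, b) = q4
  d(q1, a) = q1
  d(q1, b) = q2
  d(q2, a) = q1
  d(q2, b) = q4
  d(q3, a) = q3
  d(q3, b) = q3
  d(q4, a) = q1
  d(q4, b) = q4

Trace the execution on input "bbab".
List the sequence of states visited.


Input: bbab
d(q0, b) = q4
d(q4, b) = q4
d(q4, a) = q1
d(q1, b) = q2


q0 -> q4 -> q4 -> q1 -> q2


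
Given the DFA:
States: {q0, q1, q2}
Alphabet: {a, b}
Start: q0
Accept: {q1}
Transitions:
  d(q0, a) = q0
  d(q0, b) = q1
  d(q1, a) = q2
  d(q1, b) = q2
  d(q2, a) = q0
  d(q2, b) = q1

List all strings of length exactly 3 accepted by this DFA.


All strings of length 3: 8 total
Accepted: 3

"aab", "bab", "bbb"


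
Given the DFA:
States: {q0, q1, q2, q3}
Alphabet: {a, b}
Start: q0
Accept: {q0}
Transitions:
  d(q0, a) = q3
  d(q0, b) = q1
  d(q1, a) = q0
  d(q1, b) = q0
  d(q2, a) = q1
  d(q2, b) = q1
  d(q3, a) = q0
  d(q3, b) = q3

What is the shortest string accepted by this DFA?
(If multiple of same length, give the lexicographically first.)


BFS by string length (lex-first path to each state shown):
  len 0: q0<-""
Found accept state at length 0.

"" (empty string)


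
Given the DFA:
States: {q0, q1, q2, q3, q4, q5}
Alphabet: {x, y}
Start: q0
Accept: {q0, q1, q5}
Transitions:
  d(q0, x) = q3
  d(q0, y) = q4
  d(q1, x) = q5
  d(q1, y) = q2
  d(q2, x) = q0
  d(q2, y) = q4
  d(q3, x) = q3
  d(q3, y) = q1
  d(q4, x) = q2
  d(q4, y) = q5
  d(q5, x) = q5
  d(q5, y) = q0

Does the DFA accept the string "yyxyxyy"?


Trace: q0 -> q4 -> q5 -> q5 -> q0 -> q3 -> q1 -> q2
Final state: q2
Accept states: {q0, q1, q5}

No, rejected (final state q2 is not an accept state)


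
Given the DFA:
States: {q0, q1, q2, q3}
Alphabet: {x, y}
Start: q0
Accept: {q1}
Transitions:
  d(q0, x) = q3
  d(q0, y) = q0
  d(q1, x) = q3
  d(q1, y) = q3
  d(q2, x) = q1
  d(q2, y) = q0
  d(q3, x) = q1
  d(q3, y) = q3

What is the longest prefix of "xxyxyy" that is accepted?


Run the DFA, marking each prefix where the state is accepting:
  "" -> q0 [reject]
  "x" -> q3 [reject]
  "xx" -> q1 [accept]
  "xxy" -> q3 [reject]
  "xxyx" -> q1 [accept]
  "xxyxy" -> q3 [reject]
  "xxyxyy" -> q3 [reject]

"xxyx"


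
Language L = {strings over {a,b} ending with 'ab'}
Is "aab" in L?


last two symbols = 'ab'

Yes, "aab" is in L


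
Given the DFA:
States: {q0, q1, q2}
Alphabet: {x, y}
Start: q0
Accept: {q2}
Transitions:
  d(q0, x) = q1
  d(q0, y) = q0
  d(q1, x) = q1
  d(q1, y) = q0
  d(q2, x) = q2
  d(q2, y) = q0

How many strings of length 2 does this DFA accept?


Enumerating all length-2 strings:
  "xx" -> q1 [reject]
  "xy" -> q0 [reject]
  "yx" -> q1 [reject]
  "yy" -> q0 [reject]

0 out of 4


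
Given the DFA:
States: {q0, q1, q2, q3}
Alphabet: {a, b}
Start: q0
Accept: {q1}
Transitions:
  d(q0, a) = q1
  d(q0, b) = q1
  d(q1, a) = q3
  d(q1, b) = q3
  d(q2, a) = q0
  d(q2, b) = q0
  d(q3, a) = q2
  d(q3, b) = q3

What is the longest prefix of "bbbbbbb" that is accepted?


Run the DFA, marking each prefix where the state is accepting:
  "" -> q0 [reject]
  "b" -> q1 [accept]
  "bb" -> q3 [reject]
  "bbb" -> q3 [reject]
  "bbbb" -> q3 [reject]
  "bbbbb" -> q3 [reject]
  "bbbbbb" -> q3 [reject]
  "bbbbbbb" -> q3 [reject]

"b"


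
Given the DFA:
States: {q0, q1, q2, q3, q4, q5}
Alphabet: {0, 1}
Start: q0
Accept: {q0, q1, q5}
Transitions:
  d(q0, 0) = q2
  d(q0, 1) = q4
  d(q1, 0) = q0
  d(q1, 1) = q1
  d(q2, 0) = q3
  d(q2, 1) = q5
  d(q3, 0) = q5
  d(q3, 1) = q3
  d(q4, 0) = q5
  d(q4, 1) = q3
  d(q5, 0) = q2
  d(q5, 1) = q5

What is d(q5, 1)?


Looking up transition d(q5, 1)

q5


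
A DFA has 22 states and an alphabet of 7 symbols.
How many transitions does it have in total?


Each state has exactly one transition per symbol.
22 * 7 = 154

154


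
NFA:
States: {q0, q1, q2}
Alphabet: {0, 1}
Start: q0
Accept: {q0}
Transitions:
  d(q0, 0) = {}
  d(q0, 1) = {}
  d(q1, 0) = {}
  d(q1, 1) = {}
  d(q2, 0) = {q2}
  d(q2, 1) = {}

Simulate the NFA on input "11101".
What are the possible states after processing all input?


Start: {q0}
  --1--> {}
  --1--> {}
  --1--> {}
  --0--> {}
  --1--> {}

{} (empty set, no valid transitions)


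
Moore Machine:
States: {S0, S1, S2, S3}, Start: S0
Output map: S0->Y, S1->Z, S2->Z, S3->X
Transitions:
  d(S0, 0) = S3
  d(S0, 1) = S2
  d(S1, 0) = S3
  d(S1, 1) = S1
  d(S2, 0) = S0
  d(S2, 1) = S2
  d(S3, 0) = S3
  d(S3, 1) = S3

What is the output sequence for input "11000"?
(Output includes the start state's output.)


Start: S0 (output Y)
  --1--> S2 (output Z)
  --1--> S2 (output Z)
  --0--> S0 (output Y)
  --0--> S3 (output X)
  --0--> S3 (output X)

"YZZYXX"


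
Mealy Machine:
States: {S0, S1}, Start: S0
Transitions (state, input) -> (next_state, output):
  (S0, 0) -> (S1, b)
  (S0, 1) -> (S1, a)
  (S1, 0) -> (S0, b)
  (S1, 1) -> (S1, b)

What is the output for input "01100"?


Step-by-step:
  (S0, 0) -> (S1, b)
  (S1, 1) -> (S1, b)
  (S1, 1) -> (S1, b)
  (S1, 0) -> (S0, b)
  (S0, 0) -> (S1, b)

"bbbbb"


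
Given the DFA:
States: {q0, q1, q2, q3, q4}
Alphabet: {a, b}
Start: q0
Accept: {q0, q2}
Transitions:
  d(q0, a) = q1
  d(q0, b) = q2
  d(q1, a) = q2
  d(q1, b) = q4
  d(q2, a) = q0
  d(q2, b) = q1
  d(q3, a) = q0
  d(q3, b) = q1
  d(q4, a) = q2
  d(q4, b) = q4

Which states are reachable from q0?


BFS from q0:
  layer 0: {q0}
  layer 1: {q1, q2}
  layer 2: {q4}

{q0, q1, q2, q4}


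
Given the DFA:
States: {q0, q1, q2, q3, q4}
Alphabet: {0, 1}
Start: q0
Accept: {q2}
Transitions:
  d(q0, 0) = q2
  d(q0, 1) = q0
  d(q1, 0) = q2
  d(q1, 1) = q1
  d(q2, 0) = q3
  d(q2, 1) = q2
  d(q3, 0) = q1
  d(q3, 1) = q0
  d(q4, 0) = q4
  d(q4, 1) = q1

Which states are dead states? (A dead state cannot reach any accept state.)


Forward reachability from each state:
  q0 -> reaches accept state q2 (live)
  q1 -> reaches accept state q2 (live)
  q2 -> reaches accept state q2 (live)
  q3 -> reaches accept state q2 (live)
  q4 -> reaches accept state q2 (live)

None (all states can reach an accept state)


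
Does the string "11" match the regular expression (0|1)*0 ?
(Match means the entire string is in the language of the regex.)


|string| = 2; first = '1'; last = '1'

No, "11" does not match (0|1)*0


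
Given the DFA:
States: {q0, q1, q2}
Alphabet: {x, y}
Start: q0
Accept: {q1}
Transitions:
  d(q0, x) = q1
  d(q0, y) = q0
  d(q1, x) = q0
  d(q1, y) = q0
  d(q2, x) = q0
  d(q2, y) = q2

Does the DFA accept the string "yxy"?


Trace: q0 -> q0 -> q1 -> q0
Final state: q0
Accept states: {q1}

No, rejected (final state q0 is not an accept state)


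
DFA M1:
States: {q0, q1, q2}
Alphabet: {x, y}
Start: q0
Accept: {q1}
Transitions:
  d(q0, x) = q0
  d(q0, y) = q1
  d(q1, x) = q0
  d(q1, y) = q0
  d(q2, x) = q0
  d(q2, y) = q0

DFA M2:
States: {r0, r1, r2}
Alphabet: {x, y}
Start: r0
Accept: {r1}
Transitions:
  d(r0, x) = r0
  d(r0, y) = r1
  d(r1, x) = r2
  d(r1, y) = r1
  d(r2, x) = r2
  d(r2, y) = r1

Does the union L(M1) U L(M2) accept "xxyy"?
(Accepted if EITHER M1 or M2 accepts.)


M1: final=q0 accepted=False
M2: final=r1 accepted=True

Yes, union accepts


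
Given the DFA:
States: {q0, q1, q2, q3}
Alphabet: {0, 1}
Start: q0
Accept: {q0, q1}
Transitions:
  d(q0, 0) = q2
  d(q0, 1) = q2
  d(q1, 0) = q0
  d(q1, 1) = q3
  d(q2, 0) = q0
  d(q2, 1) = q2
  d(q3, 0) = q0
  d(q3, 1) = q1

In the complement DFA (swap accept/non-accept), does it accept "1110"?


Trace: q0 -> q2 -> q2 -> q2 -> q0
Final: q0
Original accept: {q0, q1}
Complement: q0 is in original accept

No, complement rejects (original accepts)
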